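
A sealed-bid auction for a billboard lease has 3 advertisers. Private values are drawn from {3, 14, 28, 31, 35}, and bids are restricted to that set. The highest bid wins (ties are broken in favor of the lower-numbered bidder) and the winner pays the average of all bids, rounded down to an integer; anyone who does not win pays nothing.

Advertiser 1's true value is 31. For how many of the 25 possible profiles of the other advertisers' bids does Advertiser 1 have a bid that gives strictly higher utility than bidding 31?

13

Others bid (3, 3): truth gives 19; bid 3 gives 28 > 19. Violating.
Others bid (3, 14): truth gives 15; bid 14 gives 21 > 15. Violating.
Others bid (3, 28): truth gives 11; bid 28 gives 12 > 11. Violating.
Others bid (3, 35): truth gives 0; bid 35 gives 7 > 0. Violating.
Others bid (3, 31): truth gives 10; no alternative beats it.
Others bid (14, 31): truth gives 6; no alternative beats it.
(Checking all 25 profiles: 13 have a profitable deviation, 12 do not.)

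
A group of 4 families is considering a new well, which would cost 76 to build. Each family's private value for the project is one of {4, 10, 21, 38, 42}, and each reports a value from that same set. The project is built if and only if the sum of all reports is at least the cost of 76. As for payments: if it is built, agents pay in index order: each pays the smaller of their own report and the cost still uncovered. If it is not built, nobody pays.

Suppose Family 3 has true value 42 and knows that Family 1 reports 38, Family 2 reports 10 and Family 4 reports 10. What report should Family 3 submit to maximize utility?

Report 4: project not built, utility 0.
Report 10: project not built, utility 0.
Report 21: project built, pays 21, utility 42 - 21 = 21.
Report 38: project built, pays 28, utility 42 - 28 = 14.
Report 42: project built, pays 28, utility 42 - 28 = 14.
The best choice is 21 with utility 21.

21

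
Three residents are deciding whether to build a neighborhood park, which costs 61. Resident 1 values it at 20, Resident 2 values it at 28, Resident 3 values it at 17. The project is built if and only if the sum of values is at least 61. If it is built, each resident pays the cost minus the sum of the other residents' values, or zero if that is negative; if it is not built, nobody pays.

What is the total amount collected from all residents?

53

Total value 65 ≥ cost 61, so it is built.
Resident 1: others sum to 45; max(0, 61 - 45) = 16.
Resident 2: others sum to 37; max(0, 61 - 37) = 24.
Resident 3: others sum to 48; max(0, 61 - 48) = 13.
Total collected = 16 + 24 + 13 = 53.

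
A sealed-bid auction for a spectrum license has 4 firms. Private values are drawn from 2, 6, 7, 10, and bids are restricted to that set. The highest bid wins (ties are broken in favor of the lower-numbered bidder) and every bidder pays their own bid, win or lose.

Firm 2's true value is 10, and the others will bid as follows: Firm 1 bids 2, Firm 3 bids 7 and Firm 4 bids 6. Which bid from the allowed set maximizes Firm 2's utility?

Bid 2: loses but pays 2, utility -2.
Bid 6: loses but pays 6, utility -6.
Bid 7: wins, pays 7, utility 10 - 7 = 3.
Bid 10: wins, pays 10, utility 10 - 10 = 0.
The best choice is 7 with utility 3.

7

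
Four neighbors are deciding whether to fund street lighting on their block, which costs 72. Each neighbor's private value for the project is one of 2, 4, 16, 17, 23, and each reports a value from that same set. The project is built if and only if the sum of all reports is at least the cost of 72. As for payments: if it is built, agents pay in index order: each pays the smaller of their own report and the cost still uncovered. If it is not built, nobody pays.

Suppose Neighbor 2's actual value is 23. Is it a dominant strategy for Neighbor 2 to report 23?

Consider the case where Neighbor 1 reports 16, Neighbor 3 reports 16 and Neighbor 4 reports 23.
Truthful report 23: project built, pays 23, utility 23 - 23 = 0.
Report 17 instead: project built, pays 17, utility 23 - 17 = 6.
Since 6 > 0, reporting 17 is strictly better here, so truthful reporting is not dominant.

No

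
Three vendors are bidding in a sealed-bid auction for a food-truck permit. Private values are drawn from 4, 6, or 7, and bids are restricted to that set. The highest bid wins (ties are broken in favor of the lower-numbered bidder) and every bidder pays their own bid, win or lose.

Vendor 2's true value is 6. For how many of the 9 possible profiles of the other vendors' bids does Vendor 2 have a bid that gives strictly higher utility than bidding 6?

Others bid (4, 7): truth gives -6; bid 7 gives -1 > -6. Violating.
Others bid (6, 4): truth gives -6; bid 7 gives -1 > -6. Violating.
Others bid (6, 6): truth gives -6; bid 7 gives -1 > -6. Violating.
Others bid (6, 7): truth gives -6; bid 7 gives -1 > -6. Violating.
Others bid (4, 4): truth gives 0; no alternative beats it.
Others bid (4, 6): truth gives 0; no alternative beats it.
(Checking all 9 profiles: 7 have a profitable deviation, 2 do not.)

7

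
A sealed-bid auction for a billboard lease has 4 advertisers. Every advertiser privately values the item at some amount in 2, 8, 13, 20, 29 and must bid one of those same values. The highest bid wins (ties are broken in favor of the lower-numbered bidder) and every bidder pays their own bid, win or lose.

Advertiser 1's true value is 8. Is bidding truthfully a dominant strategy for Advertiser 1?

No

Consider the case where Advertiser 2 bids 2, Advertiser 3 bids 2 and Advertiser 4 bids 2.
Truthful bid 8: wins, pays 8, utility 8 - 8 = 0.
Bid 2 instead: wins, pays 2, utility 8 - 2 = 6.
Since 6 > 0, bidding 2 is strictly better here, so truthful bidding is not dominant.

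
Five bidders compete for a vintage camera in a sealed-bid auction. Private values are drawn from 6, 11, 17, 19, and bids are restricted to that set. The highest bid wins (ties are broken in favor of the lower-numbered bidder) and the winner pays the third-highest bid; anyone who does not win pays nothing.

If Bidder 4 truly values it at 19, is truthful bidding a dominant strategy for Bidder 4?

Check each profile of the others' bids and compare truth against every alternative bid.
Others bid (6, 6, 6, 19): truth gives 13, best alternative gives 0.
Others bid (6, 6, 17, 6): truth gives 13, best alternative gives 0.
Others bid (6, 17, 6, 6): truth gives 13, best alternative gives 0.
Others bid (17, 6, 6, 6): truth gives 13, best alternative gives 0.
Others bid (6, 6, 11, 19): truth gives 8, best alternative gives 0.
Others bid (6, 6, 17, 11): truth gives 8, best alternative gives 0.
(Remaining 250 profiles checked similarly; truth is weakly best in each.)
In every case the truthful bid is at least as good as any alternative, so it is a dominant strategy.

Yes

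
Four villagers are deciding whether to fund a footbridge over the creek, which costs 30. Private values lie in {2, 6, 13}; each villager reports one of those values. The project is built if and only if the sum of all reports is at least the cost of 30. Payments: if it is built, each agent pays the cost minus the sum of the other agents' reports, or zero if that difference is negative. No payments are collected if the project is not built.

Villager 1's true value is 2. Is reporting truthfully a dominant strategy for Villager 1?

Check each profile of the others' reports and compare truth against every alternative report.
Others report (6, 6, 13): truth gives 0, best alternative gives -3.
Others report (6, 13, 6): truth gives 0, best alternative gives -3.
Others report (13, 6, 6): truth gives 0, best alternative gives -3.
Others report (6, 13, 13): truth gives 2, best alternative gives 2.
Others report (13, 6, 13): truth gives 2, best alternative gives 2.
Others report (13, 13, 6): truth gives 2, best alternative gives 2.
(Remaining 21 profiles checked similarly; truth is weakly best in each.)
In every case the truthful report is at least as good as any alternative, so it is a dominant strategy.

Yes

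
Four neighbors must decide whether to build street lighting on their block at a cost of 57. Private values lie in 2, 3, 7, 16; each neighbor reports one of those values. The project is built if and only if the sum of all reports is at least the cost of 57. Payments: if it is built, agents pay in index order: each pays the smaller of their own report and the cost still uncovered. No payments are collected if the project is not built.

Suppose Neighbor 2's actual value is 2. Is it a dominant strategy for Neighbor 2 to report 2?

Yes

Check each profile of the others' reports and compare truth against every alternative report.
Others report (2, 2, 2): truth gives 0, best alternative gives 0.
Others report (2, 2, 3): truth gives 0, best alternative gives 0.
Others report (2, 2, 7): truth gives 0, best alternative gives 0.
Others report (2, 2, 16): truth gives 0, best alternative gives 0.
Others report (2, 3, 2): truth gives 0, best alternative gives 0.
Others report (2, 3, 3): truth gives 0, best alternative gives 0.
(Remaining 58 profiles checked similarly; truth is weakly best in each.)
In every case the truthful report is at least as good as any alternative, so it is a dominant strategy.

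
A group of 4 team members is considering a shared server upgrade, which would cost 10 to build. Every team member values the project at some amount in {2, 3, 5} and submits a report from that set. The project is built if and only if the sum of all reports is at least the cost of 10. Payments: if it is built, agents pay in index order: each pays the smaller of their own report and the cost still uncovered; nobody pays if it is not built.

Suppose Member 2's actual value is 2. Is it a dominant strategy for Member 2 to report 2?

Check each profile of the others' reports and compare truth against every alternative report.
Others report (2, 2, 3): truth gives 0, best alternative gives -1.
Others report (2, 2, 5): truth gives 0, best alternative gives -1.
Others report (2, 3, 2): truth gives 0, best alternative gives -1.
Others report (2, 3, 3): truth gives 0, best alternative gives -1.
Others report (2, 3, 5): truth gives 0, best alternative gives -1.
Others report (2, 5, 2): truth gives 0, best alternative gives -1.
(Remaining 21 profiles checked similarly; truth is weakly best in each.)
In every case the truthful report is at least as good as any alternative, so it is a dominant strategy.

Yes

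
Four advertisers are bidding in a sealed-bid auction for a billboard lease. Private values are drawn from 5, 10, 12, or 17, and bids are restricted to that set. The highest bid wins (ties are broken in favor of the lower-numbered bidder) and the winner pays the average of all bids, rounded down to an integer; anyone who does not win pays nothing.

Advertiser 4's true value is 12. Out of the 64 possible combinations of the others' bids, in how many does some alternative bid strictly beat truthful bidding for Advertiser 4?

Others bid (5, 5, 12): truth gives 0; bid 17 gives 3 > 0. Violating.
Others bid (5, 10, 12): truth gives 0; bid 17 gives 1 > 0. Violating.
Others bid (5, 12, 5): truth gives 0; bid 17 gives 3 > 0. Violating.
Others bid (5, 12, 10): truth gives 0; bid 17 gives 1 > 0. Violating.
Others bid (5, 5, 5): truth gives 6; no alternative beats it.
Others bid (5, 5, 10): truth gives 4; no alternative beats it.
(Checking all 64 profiles: 12 have a profitable deviation, 52 do not.)

12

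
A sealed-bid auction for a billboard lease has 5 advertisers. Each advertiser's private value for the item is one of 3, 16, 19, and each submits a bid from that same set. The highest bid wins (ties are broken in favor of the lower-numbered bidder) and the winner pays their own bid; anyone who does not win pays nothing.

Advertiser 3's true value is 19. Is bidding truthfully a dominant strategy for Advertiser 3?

Consider the case where Advertiser 1 bids 3, Advertiser 2 bids 3, Advertiser 4 bids 3 and Advertiser 5 bids 3.
Truthful bid 19: wins, pays 19, utility 19 - 19 = 0.
Bid 16 instead: wins, pays 16, utility 19 - 16 = 3.
Since 3 > 0, bidding 16 is strictly better here, so truthful bidding is not dominant.

No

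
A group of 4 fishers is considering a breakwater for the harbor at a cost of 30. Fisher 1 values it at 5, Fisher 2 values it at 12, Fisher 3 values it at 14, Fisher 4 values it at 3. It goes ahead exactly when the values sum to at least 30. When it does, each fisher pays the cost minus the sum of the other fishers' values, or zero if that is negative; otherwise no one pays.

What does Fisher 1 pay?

1

Total value 34 ≥ cost 30, so the project is built.
The other fishers' values sum to 29.
Cost minus that sum is 30 - 29 = 1.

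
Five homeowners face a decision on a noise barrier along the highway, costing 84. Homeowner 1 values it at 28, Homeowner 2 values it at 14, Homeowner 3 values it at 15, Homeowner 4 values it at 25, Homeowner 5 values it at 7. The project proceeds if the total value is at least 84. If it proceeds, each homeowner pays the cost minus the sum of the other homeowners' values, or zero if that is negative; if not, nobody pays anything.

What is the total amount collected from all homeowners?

64

Total value 89 ≥ cost 84, so it is built.
Homeowner 1: others sum to 61; max(0, 84 - 61) = 23.
Homeowner 2: others sum to 75; max(0, 84 - 75) = 9.
Homeowner 3: others sum to 74; max(0, 84 - 74) = 10.
Homeowner 4: others sum to 64; max(0, 84 - 64) = 20.
Homeowner 5: others sum to 82; max(0, 84 - 82) = 2.
Total collected = 23 + 9 + 10 + 20 + 2 = 64.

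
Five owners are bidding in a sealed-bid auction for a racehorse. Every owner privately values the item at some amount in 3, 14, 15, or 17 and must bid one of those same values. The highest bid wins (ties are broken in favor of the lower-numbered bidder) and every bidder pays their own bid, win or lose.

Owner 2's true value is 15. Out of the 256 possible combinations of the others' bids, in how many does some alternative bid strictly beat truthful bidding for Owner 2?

Others bid (3, 3, 3, 3): truth gives 0; bid 14 gives 1 > 0. Violating.
Others bid (3, 3, 3, 14): truth gives 0; bid 14 gives 1 > 0. Violating.
Others bid (3, 3, 3, 17): truth gives -15; bid 17 gives -2 > -15. Violating.
Others bid (3, 3, 14, 3): truth gives 0; bid 14 gives 1 > 0. Violating.
Others bid (3, 3, 3, 15): truth gives 0; no alternative beats it.
Others bid (3, 3, 14, 15): truth gives 0; no alternative beats it.
(Checking all 256 profiles: 210 have a profitable deviation, 46 do not.)

210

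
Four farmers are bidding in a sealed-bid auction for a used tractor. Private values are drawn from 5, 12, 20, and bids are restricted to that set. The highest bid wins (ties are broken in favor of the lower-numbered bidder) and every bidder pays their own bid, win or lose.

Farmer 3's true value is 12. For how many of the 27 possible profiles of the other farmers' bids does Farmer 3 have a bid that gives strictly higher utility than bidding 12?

Others bid (5, 5, 20): truth gives -12; bid 5 gives -5 > -12. Violating.
Others bid (5, 12, 5): truth gives -12; bid 5 gives -5 > -12. Violating.
Others bid (5, 12, 12): truth gives -12; bid 5 gives -5 > -12. Violating.
Others bid (5, 12, 20): truth gives -12; bid 5 gives -5 > -12. Violating.
Others bid (5, 5, 5): truth gives 0; no alternative beats it.
Others bid (5, 5, 12): truth gives 0; no alternative beats it.
(Checking all 27 profiles: 25 have a profitable deviation, 2 do not.)

25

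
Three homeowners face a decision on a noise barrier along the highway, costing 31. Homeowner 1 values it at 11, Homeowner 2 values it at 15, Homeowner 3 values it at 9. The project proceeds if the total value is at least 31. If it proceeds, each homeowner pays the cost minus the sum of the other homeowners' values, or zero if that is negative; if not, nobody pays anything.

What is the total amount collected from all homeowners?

Total value 35 ≥ cost 31, so it is built.
Homeowner 1: others sum to 24; max(0, 31 - 24) = 7.
Homeowner 2: others sum to 20; max(0, 31 - 20) = 11.
Homeowner 3: others sum to 26; max(0, 31 - 26) = 5.
Total collected = 7 + 11 + 5 = 23.

23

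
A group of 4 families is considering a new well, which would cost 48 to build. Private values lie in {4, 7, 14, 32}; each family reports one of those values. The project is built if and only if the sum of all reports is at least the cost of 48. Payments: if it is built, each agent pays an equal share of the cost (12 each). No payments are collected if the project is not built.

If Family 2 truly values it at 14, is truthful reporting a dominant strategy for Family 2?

No

Consider the case where Family 1 reports 4, Family 3 reports 4 and Family 4 reports 14.
Truthful report 14: project not built, utility 0.
Report 32 instead: project built, pays 12, utility 14 - 12 = 2.
Since 2 > 0, reporting 32 is strictly better here, so truthful reporting is not dominant.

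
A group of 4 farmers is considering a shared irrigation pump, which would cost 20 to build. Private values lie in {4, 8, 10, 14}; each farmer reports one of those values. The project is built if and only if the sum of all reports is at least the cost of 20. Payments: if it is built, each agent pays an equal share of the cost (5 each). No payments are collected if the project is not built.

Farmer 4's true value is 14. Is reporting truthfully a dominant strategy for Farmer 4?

Check each profile of the others' reports and compare truth against every alternative report.
Others report (4, 4, 4): truth gives 9, best alternative gives 9.
Others report (4, 4, 8): truth gives 9, best alternative gives 9.
Others report (4, 4, 10): truth gives 9, best alternative gives 9.
Others report (4, 4, 14): truth gives 9, best alternative gives 9.
Others report (4, 8, 4): truth gives 9, best alternative gives 9.
Others report (4, 8, 8): truth gives 9, best alternative gives 9.
(Remaining 58 profiles checked similarly; truth is weakly best in each.)
In every case the truthful report is at least as good as any alternative, so it is a dominant strategy.

Yes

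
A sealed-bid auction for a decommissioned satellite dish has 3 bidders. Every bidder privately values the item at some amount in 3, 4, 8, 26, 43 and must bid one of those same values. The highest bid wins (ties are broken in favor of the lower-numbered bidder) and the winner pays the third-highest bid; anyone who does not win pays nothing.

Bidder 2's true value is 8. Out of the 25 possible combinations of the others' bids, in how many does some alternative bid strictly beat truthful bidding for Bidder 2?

8

Others bid (3, 26): truth gives 0; bid 26 gives 5 > 0. Violating.
Others bid (3, 43): truth gives 0; bid 43 gives 5 > 0. Violating.
Others bid (4, 26): truth gives 0; bid 26 gives 4 > 0. Violating.
Others bid (4, 43): truth gives 0; bid 43 gives 4 > 0. Violating.
Others bid (3, 3): truth gives 5; no alternative beats it.
Others bid (3, 4): truth gives 5; no alternative beats it.
(Checking all 25 profiles: 8 have a profitable deviation, 17 do not.)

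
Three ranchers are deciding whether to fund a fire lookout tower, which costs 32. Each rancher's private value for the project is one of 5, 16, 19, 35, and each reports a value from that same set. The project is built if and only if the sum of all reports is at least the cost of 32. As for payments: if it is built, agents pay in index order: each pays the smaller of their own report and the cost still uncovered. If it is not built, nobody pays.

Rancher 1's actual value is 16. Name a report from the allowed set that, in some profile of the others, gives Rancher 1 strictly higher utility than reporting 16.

Suppose Rancher 2 reports 5 and Rancher 3 reports 35.
Report 16: project built, pays 16, utility 16 - 16 = 0.
Report 5: project built, pays 5, utility 16 - 5 = 11.
So reporting 5 beats truth here (11 > 0).

5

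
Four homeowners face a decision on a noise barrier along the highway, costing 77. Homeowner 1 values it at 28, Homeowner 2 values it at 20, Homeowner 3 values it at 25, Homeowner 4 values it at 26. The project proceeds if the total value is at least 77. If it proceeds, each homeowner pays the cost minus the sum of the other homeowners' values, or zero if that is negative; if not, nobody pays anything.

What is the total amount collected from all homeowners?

13

Total value 99 ≥ cost 77, so it is built.
Homeowner 1: others sum to 71; max(0, 77 - 71) = 6.
Homeowner 2: others sum to 79; max(0, 77 - 79) = 0.
Homeowner 3: others sum to 74; max(0, 77 - 74) = 3.
Homeowner 4: others sum to 73; max(0, 77 - 73) = 4.
Total collected = 6 + 0 + 3 + 4 = 13.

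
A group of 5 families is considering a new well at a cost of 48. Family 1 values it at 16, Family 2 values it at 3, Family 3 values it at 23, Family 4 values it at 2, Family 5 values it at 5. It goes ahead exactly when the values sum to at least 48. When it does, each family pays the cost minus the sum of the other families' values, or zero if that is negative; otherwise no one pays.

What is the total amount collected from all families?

44

Total value 49 ≥ cost 48, so it is built.
Family 1: others sum to 33; max(0, 48 - 33) = 15.
Family 2: others sum to 46; max(0, 48 - 46) = 2.
Family 3: others sum to 26; max(0, 48 - 26) = 22.
Family 4: others sum to 47; max(0, 48 - 47) = 1.
Family 5: others sum to 44; max(0, 48 - 44) = 4.
Total collected = 15 + 2 + 22 + 1 + 4 = 44.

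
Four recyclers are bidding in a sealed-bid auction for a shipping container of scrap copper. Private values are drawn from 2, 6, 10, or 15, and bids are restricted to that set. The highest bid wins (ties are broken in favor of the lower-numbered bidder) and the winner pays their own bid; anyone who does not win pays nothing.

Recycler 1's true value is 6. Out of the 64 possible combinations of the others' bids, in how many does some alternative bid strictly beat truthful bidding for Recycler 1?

1

Others bid (2, 2, 2): truth gives 0; bid 2 gives 4 > 0. Violating.
Others bid (2, 2, 6): truth gives 0; no alternative beats it.
Others bid (2, 2, 10): truth gives 0; no alternative beats it.
(Checking all 64 profiles: 1 has a profitable deviation, 63 do not.)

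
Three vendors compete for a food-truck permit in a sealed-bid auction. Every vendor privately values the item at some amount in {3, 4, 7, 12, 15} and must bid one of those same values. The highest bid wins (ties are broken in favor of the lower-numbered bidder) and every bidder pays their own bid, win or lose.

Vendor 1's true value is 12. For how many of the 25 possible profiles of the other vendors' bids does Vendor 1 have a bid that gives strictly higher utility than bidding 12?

Others bid (3, 3): truth gives 0; bid 3 gives 9 > 0. Violating.
Others bid (3, 4): truth gives 0; bid 4 gives 8 > 0. Violating.
Others bid (3, 7): truth gives 0; bid 7 gives 5 > 0. Violating.
Others bid (3, 15): truth gives -12; bid 3 gives -3 > -12. Violating.
Others bid (3, 12): truth gives 0; no alternative beats it.
Others bid (4, 12): truth gives 0; no alternative beats it.
(Checking all 25 profiles: 18 have a profitable deviation, 7 do not.)

18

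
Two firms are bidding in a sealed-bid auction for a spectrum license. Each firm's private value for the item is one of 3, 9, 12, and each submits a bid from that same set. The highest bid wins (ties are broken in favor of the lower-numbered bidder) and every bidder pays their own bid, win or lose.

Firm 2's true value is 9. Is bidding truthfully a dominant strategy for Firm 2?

Consider the case where Firm 1 bids 9.
Truthful bid 9: loses but pays 9, utility -9.
Bid 3 instead: loses but pays 3, utility -3.
Since -3 > -9, bidding 3 is strictly better here, so truthful bidding is not dominant.

No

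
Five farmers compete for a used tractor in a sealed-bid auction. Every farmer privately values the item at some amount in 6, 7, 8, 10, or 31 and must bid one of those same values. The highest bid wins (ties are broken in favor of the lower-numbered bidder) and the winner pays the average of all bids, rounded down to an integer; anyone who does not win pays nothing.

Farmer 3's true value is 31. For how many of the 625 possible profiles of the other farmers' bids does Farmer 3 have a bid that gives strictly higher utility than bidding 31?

144

Others bid (6, 6, 6, 6): truth gives 20; bid 7 gives 25 > 20. Violating.
Others bid (6, 6, 6, 7): truth gives 20; bid 7 gives 25 > 20. Violating.
Others bid (6, 6, 6, 8): truth gives 20; bid 8 gives 25 > 20. Violating.
Others bid (6, 6, 6, 10): truth gives 20; bid 10 gives 24 > 20. Violating.
Others bid (6, 6, 6, 31): truth gives 15; no alternative beats it.
Others bid (6, 6, 7, 31): truth gives 15; no alternative beats it.
(Checking all 625 profiles: 144 have a profitable deviation, 481 do not.)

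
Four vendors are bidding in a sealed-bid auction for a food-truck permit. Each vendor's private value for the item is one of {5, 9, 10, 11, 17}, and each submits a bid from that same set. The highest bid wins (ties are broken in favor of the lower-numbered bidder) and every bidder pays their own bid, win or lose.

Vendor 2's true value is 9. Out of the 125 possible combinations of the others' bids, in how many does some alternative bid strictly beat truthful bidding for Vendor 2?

121

Others bid (5, 5, 10): truth gives -9; bid 10 gives -1 > -9. Violating.
Others bid (5, 5, 11): truth gives -9; bid 11 gives -2 > -9. Violating.
Others bid (5, 5, 17): truth gives -9; bid 5 gives -5 > -9. Violating.
Others bid (5, 9, 10): truth gives -9; bid 10 gives -1 > -9. Violating.
Others bid (5, 5, 5): truth gives 0; no alternative beats it.
Others bid (5, 5, 9): truth gives 0; no alternative beats it.
(Checking all 125 profiles: 121 have a profitable deviation, 4 do not.)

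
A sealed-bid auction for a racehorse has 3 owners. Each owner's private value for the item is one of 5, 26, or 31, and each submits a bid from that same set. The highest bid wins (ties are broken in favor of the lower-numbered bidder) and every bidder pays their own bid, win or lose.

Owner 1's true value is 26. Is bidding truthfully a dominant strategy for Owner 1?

Consider the case where Owner 2 bids 5 and Owner 3 bids 5.
Truthful bid 26: wins, pays 26, utility 26 - 26 = 0.
Bid 5 instead: wins, pays 5, utility 26 - 5 = 21.
Since 21 > 0, bidding 5 is strictly better here, so truthful bidding is not dominant.

No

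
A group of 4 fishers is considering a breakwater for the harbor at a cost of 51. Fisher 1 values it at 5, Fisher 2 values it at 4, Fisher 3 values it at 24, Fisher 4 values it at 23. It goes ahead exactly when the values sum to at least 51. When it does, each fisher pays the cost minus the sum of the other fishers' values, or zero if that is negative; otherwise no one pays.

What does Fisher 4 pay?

Total value 56 ≥ cost 51, so the project is built.
The other fishers' values sum to 33.
Cost minus that sum is 51 - 33 = 18.

18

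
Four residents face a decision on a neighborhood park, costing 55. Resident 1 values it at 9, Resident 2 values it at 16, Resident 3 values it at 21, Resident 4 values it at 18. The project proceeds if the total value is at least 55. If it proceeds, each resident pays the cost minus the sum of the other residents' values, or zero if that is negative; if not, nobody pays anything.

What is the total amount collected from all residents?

28

Total value 64 ≥ cost 55, so it is built.
Resident 1: others sum to 55; max(0, 55 - 55) = 0.
Resident 2: others sum to 48; max(0, 55 - 48) = 7.
Resident 3: others sum to 43; max(0, 55 - 43) = 12.
Resident 4: others sum to 46; max(0, 55 - 46) = 9.
Total collected = 0 + 7 + 12 + 9 = 28.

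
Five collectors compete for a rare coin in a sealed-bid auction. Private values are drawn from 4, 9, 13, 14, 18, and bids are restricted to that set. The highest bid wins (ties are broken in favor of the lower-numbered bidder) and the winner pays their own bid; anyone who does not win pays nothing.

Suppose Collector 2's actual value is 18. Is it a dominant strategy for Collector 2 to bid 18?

Consider the case where Collector 1 bids 4, Collector 3 bids 4, Collector 4 bids 4 and Collector 5 bids 4.
Truthful bid 18: wins, pays 18, utility 18 - 18 = 0.
Bid 9 instead: wins, pays 9, utility 18 - 9 = 9.
Since 9 > 0, bidding 9 is strictly better here, so truthful bidding is not dominant.

No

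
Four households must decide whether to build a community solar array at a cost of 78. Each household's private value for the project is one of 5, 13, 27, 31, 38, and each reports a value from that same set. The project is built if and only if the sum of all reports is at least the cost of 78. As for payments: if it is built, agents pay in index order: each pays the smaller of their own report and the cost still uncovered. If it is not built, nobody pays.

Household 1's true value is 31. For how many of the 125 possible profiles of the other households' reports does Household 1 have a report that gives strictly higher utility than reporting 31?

96

Others report (5, 13, 38): truth gives 0; report 27 gives 4 > 0. Violating.
Others report (5, 27, 27): truth gives 0; report 27 gives 4 > 0. Violating.
Others report (5, 27, 31): truth gives 0; report 27 gives 4 > 0. Violating.
Others report (5, 27, 38): truth gives 0; report 13 gives 18 > 0. Violating.
Others report (5, 5, 5): truth gives 0; no alternative beats it.
Others report (5, 5, 13): truth gives 0; no alternative beats it.
(Checking all 125 profiles: 96 have a profitable deviation, 29 do not.)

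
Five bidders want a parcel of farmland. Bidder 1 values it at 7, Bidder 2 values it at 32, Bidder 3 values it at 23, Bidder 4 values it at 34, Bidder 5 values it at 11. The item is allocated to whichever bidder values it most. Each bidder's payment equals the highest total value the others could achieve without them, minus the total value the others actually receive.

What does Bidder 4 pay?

32

Bidder 4 has the highest value and receives the item.
Without Bidder 4, the item would go to the next-highest value, 32, so the others could achieve 32.
With Bidder 4 present and winning, the others receive nothing, so their total is 0.
Payment = 32 - 0 = 32.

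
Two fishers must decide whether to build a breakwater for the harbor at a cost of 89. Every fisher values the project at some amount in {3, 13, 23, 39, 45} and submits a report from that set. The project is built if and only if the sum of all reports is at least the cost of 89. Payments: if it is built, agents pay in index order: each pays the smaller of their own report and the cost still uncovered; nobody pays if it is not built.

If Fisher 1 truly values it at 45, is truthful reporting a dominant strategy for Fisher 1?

Check each profile of the others' reports and compare truth against every alternative report.
Others report (3): truth gives 0, best alternative gives 0.
Others report (13): truth gives 0, best alternative gives 0.
Others report (23): truth gives 0, best alternative gives 0.
Others report (39): truth gives 0, best alternative gives 0.
Others report (45): truth gives 0, best alternative gives 0.
In every case the truthful report is at least as good as any alternative, so it is a dominant strategy.

Yes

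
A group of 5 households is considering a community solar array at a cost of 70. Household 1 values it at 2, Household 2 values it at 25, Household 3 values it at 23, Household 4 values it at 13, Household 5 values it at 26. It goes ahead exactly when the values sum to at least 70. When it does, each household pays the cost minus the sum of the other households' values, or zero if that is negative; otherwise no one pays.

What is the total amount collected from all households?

17

Total value 89 ≥ cost 70, so it is built.
Household 1: others sum to 87; max(0, 70 - 87) = 0.
Household 2: others sum to 64; max(0, 70 - 64) = 6.
Household 3: others sum to 66; max(0, 70 - 66) = 4.
Household 4: others sum to 76; max(0, 70 - 76) = 0.
Household 5: others sum to 63; max(0, 70 - 63) = 7.
Total collected = 0 + 6 + 4 + 0 + 7 = 17.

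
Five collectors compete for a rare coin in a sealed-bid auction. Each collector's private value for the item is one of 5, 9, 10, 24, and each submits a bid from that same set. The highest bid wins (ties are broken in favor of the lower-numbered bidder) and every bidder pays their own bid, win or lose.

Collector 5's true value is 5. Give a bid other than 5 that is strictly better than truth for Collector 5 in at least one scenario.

9

Suppose Collector 1 bids 5, Collector 2 bids 5, Collector 3 bids 5 and Collector 4 bids 5.
Bid 5: loses but pays 5, utility -5.
Bid 9: wins, pays 9, utility 5 - 9 = -4.
So bidding 9 beats truth here (-4 > -5).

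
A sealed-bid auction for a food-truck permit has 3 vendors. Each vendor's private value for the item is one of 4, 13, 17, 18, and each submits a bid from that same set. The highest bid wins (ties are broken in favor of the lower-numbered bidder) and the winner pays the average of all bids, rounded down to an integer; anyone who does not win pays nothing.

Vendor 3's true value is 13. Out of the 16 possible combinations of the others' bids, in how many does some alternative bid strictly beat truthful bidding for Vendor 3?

Others bid (4, 13): truth gives 0; bid 17 gives 2 > 0. Violating.
Others bid (13, 4): truth gives 0; bid 17 gives 2 > 0. Violating.
Others bid (4, 4): truth gives 6; no alternative beats it.
Others bid (4, 17): truth gives 0; no alternative beats it.
(Checking all 16 profiles: 2 have a profitable deviation, 14 do not.)

2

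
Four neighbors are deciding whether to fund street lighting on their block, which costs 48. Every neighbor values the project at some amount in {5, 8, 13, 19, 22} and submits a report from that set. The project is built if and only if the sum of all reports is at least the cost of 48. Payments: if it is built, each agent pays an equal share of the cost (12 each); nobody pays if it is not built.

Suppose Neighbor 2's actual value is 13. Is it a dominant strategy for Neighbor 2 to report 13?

Consider the case where Neighbor 1 reports 5, Neighbor 3 reports 5 and Neighbor 4 reports 19.
Truthful report 13: project not built, utility 0.
Report 19 instead: project built, pays 12, utility 13 - 12 = 1.
Since 1 > 0, reporting 19 is strictly better here, so truthful reporting is not dominant.

No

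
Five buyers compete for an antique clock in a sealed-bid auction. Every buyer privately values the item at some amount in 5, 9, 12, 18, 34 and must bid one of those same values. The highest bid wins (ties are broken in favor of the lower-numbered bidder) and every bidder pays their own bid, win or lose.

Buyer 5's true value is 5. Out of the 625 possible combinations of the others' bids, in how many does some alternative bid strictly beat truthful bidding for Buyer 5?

Others bid (5, 5, 5, 5): truth gives -5; bid 9 gives -4 > -5. Violating.
Others bid (5, 5, 5, 9): truth gives -5; no alternative beats it.
Others bid (5, 5, 5, 12): truth gives -5; no alternative beats it.
(Checking all 625 profiles: 1 has a profitable deviation, 624 do not.)

1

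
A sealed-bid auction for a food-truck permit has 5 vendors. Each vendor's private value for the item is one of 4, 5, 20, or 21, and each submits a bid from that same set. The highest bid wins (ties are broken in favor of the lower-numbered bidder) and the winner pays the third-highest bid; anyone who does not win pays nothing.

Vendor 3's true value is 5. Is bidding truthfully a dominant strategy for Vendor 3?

No

Consider the case where Vendor 1 bids 4, Vendor 2 bids 4, Vendor 4 bids 4 and Vendor 5 bids 20.
Truthful bid 5: loses, pays 0, utility 0.
Bid 20 instead: wins, pays 4, utility 5 - 4 = 1.
Since 1 > 0, bidding 20 is strictly better here, so truthful bidding is not dominant.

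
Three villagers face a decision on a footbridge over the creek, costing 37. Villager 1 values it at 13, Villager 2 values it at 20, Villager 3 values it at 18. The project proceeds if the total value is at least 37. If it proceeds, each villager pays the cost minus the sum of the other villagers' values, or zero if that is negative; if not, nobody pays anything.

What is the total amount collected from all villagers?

Total value 51 ≥ cost 37, so it is built.
Villager 1: others sum to 38; max(0, 37 - 38) = 0.
Villager 2: others sum to 31; max(0, 37 - 31) = 6.
Villager 3: others sum to 33; max(0, 37 - 33) = 4.
Total collected = 0 + 6 + 4 = 10.

10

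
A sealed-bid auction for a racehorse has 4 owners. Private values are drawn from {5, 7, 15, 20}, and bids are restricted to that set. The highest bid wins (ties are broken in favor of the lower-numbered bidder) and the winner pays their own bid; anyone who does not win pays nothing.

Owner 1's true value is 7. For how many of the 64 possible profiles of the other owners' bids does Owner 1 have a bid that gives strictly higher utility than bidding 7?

1

Others bid (5, 5, 5): truth gives 0; bid 5 gives 2 > 0. Violating.
Others bid (5, 5, 7): truth gives 0; no alternative beats it.
Others bid (5, 5, 15): truth gives 0; no alternative beats it.
(Checking all 64 profiles: 1 has a profitable deviation, 63 do not.)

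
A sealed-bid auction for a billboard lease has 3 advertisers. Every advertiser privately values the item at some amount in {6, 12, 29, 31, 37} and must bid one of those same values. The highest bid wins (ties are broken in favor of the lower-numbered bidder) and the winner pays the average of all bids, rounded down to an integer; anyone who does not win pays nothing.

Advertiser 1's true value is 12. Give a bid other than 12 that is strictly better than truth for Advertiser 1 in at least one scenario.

6

Suppose Advertiser 2 bids 6 and Advertiser 3 bids 6.
Bid 12: wins, pays 8, utility 12 - 8 = 4.
Bid 6: wins, pays 6, utility 12 - 6 = 6.
So bidding 6 beats truth here (6 > 4).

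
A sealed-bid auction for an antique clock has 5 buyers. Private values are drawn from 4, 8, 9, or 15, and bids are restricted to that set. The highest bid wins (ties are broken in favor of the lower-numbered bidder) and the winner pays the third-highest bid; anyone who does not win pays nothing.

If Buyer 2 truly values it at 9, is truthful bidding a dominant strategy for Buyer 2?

Consider the case where Buyer 1 bids 4, Buyer 3 bids 4, Buyer 4 bids 4 and Buyer 5 bids 15.
Truthful bid 9: loses, pays 0, utility 0.
Bid 15 instead: wins, pays 4, utility 9 - 4 = 5.
Since 5 > 0, bidding 15 is strictly better here, so truthful bidding is not dominant.

No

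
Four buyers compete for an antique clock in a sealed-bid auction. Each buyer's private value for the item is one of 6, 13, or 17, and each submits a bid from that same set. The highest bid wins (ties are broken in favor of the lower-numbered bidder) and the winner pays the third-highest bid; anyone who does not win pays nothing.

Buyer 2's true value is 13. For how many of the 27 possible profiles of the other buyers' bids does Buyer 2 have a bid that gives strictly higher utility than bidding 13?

Others bid (6, 6, 17): truth gives 0; bid 17 gives 7 > 0. Violating.
Others bid (6, 17, 6): truth gives 0; bid 17 gives 7 > 0. Violating.
Others bid (13, 6, 6): truth gives 0; bid 17 gives 7 > 0. Violating.
Others bid (6, 6, 6): truth gives 7; no alternative beats it.
Others bid (6, 6, 13): truth gives 7; no alternative beats it.
(Checking all 27 profiles: 3 have a profitable deviation, 24 do not.)

3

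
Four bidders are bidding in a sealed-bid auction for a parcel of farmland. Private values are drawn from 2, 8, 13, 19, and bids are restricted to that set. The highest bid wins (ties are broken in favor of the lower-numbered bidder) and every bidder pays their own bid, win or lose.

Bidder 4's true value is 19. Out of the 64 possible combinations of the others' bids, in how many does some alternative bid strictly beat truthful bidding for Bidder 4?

Others bid (2, 2, 2): truth gives 0; bid 8 gives 11 > 0. Violating.
Others bid (2, 2, 8): truth gives 0; bid 13 gives 6 > 0. Violating.
Others bid (2, 2, 19): truth gives -19; bid 2 gives -2 > -19. Violating.
Others bid (2, 8, 2): truth gives 0; bid 13 gives 6 > 0. Violating.
Others bid (2, 2, 13): truth gives 0; no alternative beats it.
Others bid (2, 8, 13): truth gives 0; no alternative beats it.
(Checking all 64 profiles: 45 have a profitable deviation, 19 do not.)

45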